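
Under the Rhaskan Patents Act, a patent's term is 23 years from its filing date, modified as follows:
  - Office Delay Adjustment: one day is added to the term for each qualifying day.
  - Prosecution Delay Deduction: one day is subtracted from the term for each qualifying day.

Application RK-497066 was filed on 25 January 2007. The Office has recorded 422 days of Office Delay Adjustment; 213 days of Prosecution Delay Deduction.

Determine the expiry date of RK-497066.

Base term: filing date + 23 years → 25 January 2030.
Office Delay Adjustment: +422 days → 23 March 2031.
Prosecution Delay Deduction: −213 days → 22 August 2030.

2030-08-22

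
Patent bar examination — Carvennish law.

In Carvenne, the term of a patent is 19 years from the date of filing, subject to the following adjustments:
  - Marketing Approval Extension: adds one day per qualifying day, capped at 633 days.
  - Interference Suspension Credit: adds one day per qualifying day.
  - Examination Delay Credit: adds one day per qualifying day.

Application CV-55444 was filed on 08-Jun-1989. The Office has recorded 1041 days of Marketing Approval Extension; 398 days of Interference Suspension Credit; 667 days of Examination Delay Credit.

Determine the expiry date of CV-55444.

Base term: filing date + 19 years → 8 June 2008.
Marketing Approval Extension: 1041 days claimed exceeds the 633-day cap, so +633 days → 3 March 2010.
Interference Suspension Credit: +398 days → 5 April 2011.
Examination Delay Credit: +667 days → 31 January 2013.

2013-01-31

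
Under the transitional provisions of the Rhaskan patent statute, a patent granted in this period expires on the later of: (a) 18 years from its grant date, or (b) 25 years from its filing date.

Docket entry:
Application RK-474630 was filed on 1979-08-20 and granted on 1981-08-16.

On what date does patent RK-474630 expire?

(a) grant + 18 years → 16 August 1999.
(b) filing + 25 years → 20 August 2004.
Later of the two: 20 August 2004.

2004-08-20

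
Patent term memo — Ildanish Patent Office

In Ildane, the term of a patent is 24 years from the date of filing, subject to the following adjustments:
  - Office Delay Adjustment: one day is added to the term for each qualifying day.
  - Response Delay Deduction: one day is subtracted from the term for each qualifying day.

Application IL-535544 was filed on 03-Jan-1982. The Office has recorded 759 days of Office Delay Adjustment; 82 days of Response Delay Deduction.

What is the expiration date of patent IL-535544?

Base term: filing date + 24 years → 3 January 2006.
Office Delay Adjustment: +759 days → 1 February 2008.
Response Delay Deduction: −82 days → 11 November 2007.

November 11, 2007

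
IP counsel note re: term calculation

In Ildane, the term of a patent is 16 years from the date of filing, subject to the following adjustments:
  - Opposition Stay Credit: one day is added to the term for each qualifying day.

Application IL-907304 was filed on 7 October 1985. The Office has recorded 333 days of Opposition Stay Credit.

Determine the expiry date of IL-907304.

Base term: filing date + 16 years → 7 October 2001.
Opposition Stay Credit: +333 days → 5 September 2002.

September 5, 2002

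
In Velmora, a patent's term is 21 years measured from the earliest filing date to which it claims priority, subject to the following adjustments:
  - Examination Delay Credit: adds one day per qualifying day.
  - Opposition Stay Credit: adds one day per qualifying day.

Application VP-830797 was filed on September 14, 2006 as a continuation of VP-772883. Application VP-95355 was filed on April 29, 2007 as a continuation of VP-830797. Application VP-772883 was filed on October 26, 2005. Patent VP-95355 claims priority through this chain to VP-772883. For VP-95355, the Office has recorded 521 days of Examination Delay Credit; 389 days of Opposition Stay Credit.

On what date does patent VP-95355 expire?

Earliest priority filing: 26 October 2005.
Base term: 26 October 2005 + 21 years → 26 October 2026.
Examination Delay Credit: +521 days → 30 March 2028.
Opposition Stay Credit: +389 days → 23 April 2029.

April 23, 2029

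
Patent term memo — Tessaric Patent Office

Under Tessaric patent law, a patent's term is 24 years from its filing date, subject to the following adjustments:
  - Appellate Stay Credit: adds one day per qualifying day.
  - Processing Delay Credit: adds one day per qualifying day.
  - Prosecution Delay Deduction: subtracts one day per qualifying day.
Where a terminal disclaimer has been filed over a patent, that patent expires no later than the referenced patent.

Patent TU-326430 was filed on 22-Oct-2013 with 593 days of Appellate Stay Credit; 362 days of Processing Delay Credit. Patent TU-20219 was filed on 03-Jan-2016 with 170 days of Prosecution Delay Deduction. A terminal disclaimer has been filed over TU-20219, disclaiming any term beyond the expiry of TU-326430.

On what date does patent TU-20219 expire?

2039-07-17

Natural term of TU-20219:
  Base: filing + 24 years → 3 January 2040.
  Prosecution Delay Deduction: −170 days → 17 July 2039.
Expiry of referenced patent TU-326430:
  Base: filing + 24 years → 22 October 2037.
  Appellate Stay Credit: +593 days → 7 June 2039.
  Processing Delay Credit: +362 days → 3 June 2040.
Terminal disclaimer: TU-20219 expires on the earlier of 17 July 2039 and 3 June 2040.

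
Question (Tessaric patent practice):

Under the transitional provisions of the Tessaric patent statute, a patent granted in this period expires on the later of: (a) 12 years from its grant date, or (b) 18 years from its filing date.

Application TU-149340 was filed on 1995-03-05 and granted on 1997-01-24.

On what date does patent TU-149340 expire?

March 5, 2013

(a) grant + 12 years → 24 January 2009.
(b) filing + 18 years → 5 March 2013.
Later of the two: 5 March 2013.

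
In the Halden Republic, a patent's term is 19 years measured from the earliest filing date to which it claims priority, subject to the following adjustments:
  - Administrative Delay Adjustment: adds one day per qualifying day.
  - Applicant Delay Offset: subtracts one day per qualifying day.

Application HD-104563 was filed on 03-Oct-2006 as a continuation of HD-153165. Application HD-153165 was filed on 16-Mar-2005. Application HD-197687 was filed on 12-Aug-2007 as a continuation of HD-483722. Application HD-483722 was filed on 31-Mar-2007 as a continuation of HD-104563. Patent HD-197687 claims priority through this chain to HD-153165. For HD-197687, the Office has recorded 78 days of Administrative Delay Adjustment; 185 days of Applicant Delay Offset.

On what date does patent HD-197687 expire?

Earliest priority filing: 16 March 2005.
Base term: 16 March 2005 + 19 years → 16 March 2024.
Administrative Delay Adjustment: +78 days → 2 June 2024.
Applicant Delay Offset: −185 days → 30 November 2023.

November 30, 2023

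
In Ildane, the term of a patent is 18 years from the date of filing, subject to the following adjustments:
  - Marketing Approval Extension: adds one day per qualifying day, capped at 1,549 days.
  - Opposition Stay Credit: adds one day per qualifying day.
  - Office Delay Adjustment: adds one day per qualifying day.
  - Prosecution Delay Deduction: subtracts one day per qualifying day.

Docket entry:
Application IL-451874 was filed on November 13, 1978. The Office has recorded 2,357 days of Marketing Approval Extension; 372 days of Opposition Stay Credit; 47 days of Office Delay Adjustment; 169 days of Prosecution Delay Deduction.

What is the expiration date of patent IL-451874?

2001-10-17

Base term: filing date + 18 years → 13 November 1996.
Marketing Approval Extension: 2357 days claimed exceeds the 1549-day cap, so +1549 days → 9 February 2001.
Opposition Stay Credit: +372 days → 16 February 2002.
Office Delay Adjustment: +47 days → 4 April 2002.
Prosecution Delay Deduction: −169 days → 17 October 2001.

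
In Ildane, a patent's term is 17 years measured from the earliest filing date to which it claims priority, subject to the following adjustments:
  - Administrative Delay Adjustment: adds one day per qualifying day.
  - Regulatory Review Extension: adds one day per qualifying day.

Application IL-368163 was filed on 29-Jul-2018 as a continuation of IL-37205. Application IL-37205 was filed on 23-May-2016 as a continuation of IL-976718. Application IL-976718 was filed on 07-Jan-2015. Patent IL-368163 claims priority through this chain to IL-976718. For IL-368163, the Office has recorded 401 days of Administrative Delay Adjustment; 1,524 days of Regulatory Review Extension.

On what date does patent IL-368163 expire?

2037-04-15

Earliest priority filing: 7 January 2015.
Base term: 7 January 2015 + 17 years → 7 January 2032.
Administrative Delay Adjustment: +401 days → 11 February 2033.
Regulatory Review Extension: +1524 days → 15 April 2037.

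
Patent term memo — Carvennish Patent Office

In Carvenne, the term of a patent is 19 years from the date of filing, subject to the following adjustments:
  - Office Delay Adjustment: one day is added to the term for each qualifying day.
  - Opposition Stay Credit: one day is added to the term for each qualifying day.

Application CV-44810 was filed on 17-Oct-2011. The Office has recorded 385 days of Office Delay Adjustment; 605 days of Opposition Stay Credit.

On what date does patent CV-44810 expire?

Base term: filing date + 19 years → 17 October 2030.
Office Delay Adjustment: +385 days → 6 November 2031.
Opposition Stay Credit: +605 days → 3 July 2033.

2033-07-03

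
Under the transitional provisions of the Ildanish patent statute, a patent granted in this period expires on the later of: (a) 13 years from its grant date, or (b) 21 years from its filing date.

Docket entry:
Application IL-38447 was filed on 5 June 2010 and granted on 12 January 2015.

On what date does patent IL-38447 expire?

(a) grant + 13 years → 12 January 2028.
(b) filing + 21 years → 5 June 2031.
Later of the two: 5 June 2031.

June 5, 2031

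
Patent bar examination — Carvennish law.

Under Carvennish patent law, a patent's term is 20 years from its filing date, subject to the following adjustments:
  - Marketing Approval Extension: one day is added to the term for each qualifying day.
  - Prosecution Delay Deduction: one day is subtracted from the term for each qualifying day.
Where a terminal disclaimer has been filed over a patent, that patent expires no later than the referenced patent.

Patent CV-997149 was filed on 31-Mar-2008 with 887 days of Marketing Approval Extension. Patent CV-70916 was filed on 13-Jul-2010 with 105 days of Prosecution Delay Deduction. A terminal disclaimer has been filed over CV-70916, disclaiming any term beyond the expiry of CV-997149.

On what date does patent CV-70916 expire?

Natural term of CV-70916:
  Base: filing + 20 years → 13 July 2030.
  Prosecution Delay Deduction: −105 days → 30 March 2030.
Expiry of referenced patent CV-997149:
  Base: filing + 20 years → 31 March 2028.
  Marketing Approval Extension: +887 days → 4 September 2030.
Terminal disclaimer: CV-70916 expires on the earlier of 30 March 2030 and 4 September 2030.

2030-03-30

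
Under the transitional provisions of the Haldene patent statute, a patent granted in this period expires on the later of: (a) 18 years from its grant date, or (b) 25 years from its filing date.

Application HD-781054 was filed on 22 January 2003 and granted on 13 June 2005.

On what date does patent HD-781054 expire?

(a) grant + 18 years → 13 June 2023.
(b) filing + 25 years → 22 January 2028.
Later of the two: 22 January 2028.

2028-01-22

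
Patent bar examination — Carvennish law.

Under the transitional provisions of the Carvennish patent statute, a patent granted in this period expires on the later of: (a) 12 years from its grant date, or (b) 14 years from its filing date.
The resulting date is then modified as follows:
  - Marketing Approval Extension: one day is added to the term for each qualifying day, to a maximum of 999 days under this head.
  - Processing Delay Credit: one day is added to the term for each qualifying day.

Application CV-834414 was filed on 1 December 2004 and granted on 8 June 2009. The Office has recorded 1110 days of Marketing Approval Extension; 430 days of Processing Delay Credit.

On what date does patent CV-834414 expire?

May 7, 2025

(a) grant + 12 years → 8 June 2021.
(b) filing + 14 years → 1 December 2018.
Later of the two: 8 June 2021.
Marketing Approval Extension: 1110 days claimed exceeds the 999-day cap, so +999 days → 3 March 2024.
Processing Delay Credit: +430 days → 7 May 2025.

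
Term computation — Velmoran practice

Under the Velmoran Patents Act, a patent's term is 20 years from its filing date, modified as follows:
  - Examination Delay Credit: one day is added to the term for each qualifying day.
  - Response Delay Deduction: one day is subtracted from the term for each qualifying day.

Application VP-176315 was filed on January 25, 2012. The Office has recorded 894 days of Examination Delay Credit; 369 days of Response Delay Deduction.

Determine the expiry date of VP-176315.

July 3, 2033

Base term: filing date + 20 years → 25 January 2032.
Examination Delay Credit: +894 days → 7 July 2034.
Response Delay Deduction: −369 days → 3 July 2033.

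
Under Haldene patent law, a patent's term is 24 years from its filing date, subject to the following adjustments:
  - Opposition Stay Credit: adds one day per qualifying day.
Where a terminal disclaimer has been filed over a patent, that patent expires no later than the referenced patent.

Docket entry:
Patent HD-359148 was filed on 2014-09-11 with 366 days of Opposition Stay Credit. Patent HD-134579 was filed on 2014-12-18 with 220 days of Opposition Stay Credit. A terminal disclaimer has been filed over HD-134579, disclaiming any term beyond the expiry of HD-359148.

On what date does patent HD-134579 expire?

2039-07-26

Natural term of HD-134579:
  Base: filing + 24 years → 18 December 2038.
  Opposition Stay Credit: +220 days → 26 July 2039.
Expiry of referenced patent HD-359148:
  Base: filing + 24 years → 11 September 2038.
  Opposition Stay Credit: +366 days → 12 September 2039.
Terminal disclaimer: HD-134579 expires on the earlier of 26 July 2039 and 12 September 2039.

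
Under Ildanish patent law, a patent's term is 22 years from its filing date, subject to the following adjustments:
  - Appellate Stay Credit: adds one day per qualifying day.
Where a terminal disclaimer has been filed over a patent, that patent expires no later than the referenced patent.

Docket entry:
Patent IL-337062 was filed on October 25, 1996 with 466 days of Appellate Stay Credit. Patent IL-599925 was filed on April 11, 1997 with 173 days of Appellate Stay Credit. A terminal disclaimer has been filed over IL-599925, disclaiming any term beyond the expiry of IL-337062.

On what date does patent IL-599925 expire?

Natural term of IL-599925:
  Base: filing + 22 years → 11 April 2019.
  Appellate Stay Credit: +173 days → 1 October 2019.
Expiry of referenced patent IL-337062:
  Base: filing + 22 years → 25 October 2018.
  Appellate Stay Credit: +466 days → 3 February 2020.
Terminal disclaimer: IL-599925 expires on the earlier of 1 October 2019 and 3 February 2020.

2019-10-01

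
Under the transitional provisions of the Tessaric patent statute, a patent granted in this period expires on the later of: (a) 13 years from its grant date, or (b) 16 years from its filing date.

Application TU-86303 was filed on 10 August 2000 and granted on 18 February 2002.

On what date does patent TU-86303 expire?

(a) grant + 13 years → 18 February 2015.
(b) filing + 16 years → 10 August 2016.
Later of the two: 10 August 2016.

August 10, 2016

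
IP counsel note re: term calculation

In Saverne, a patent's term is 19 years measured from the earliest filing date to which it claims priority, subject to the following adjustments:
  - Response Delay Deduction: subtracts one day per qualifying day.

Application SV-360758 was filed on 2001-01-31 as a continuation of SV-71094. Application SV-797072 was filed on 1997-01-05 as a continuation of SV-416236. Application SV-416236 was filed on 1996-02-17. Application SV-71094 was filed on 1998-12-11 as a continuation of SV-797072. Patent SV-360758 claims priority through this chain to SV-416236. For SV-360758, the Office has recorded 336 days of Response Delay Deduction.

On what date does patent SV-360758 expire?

March 18, 2014

Earliest priority filing: 17 February 1996.
Base term: 17 February 1996 + 19 years → 17 February 2015.
Response Delay Deduction: −336 days → 18 March 2014.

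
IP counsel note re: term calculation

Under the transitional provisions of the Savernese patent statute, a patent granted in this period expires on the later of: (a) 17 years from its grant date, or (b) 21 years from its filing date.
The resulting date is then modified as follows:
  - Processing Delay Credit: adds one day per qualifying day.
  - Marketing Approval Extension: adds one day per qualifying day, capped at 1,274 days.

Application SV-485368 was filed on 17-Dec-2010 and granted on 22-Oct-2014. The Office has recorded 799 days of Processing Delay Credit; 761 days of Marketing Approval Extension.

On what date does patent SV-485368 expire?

March 25, 2036

(a) grant + 17 years → 22 October 2031.
(b) filing + 21 years → 17 December 2031.
Later of the two: 17 December 2031.
Processing Delay Credit: +799 days → 23 February 2034.
Marketing Approval Extension: 761 days (within the 1274-day cap) → +761 days → 25 March 2036.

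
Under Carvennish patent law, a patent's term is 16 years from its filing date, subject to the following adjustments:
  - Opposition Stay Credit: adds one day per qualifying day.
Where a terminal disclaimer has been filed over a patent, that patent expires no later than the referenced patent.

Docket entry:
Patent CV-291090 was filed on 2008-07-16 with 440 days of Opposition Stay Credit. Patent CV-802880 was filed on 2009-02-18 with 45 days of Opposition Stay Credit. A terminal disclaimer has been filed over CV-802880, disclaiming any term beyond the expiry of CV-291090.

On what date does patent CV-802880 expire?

2025-04-04

Natural term of CV-802880:
  Base: filing + 16 years → 18 February 2025.
  Opposition Stay Credit: +45 days → 4 April 2025.
Expiry of referenced patent CV-291090:
  Base: filing + 16 years → 16 July 2024.
  Opposition Stay Credit: +440 days → 29 September 2025.
Terminal disclaimer: CV-802880 expires on the earlier of 4 April 2025 and 29 September 2025.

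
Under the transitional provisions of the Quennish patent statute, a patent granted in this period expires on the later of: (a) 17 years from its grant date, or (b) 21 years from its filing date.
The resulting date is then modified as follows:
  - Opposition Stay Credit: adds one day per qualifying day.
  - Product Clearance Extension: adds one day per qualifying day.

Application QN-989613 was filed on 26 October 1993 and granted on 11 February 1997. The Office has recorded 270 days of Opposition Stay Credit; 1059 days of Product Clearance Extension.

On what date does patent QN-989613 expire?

June 16, 2018

(a) grant + 17 years → 11 February 2014.
(b) filing + 21 years → 26 October 2014.
Later of the two: 26 October 2014.
Opposition Stay Credit: +270 days → 23 July 2015.
Product Clearance Extension: +1059 days → 16 June 2018.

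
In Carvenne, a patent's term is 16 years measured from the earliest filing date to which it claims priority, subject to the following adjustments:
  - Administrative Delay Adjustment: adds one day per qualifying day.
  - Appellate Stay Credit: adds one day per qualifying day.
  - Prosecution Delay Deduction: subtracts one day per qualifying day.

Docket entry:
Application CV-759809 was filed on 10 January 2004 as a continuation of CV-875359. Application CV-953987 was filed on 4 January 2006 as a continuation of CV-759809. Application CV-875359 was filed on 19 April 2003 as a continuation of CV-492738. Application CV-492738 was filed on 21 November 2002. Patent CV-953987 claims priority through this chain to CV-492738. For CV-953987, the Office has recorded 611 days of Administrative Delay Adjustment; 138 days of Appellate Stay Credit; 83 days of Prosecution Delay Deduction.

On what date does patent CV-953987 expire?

Earliest priority filing: 21 November 2002.
Base term: 21 November 2002 + 16 years → 21 November 2018.
Administrative Delay Adjustment: +611 days → 24 July 2020.
Appellate Stay Credit: +138 days → 9 December 2020.
Prosecution Delay Deduction: −83 days → 17 September 2020.

September 17, 2020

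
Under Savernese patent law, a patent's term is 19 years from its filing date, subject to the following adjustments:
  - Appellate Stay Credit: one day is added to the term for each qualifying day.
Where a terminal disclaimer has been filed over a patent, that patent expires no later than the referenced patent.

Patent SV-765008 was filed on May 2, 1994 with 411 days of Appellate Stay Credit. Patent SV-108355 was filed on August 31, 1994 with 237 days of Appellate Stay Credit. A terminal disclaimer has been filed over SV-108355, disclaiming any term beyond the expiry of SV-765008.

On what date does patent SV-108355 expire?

Natural term of SV-108355:
  Base: filing + 19 years → 31 August 2013.
  Appellate Stay Credit: +237 days → 25 April 2014.
Expiry of referenced patent SV-765008:
  Base: filing + 19 years → 2 May 2013.
  Appellate Stay Credit: +411 days → 17 June 2014.
Terminal disclaimer: SV-108355 expires on the earlier of 25 April 2014 and 17 June 2014.

2014-04-25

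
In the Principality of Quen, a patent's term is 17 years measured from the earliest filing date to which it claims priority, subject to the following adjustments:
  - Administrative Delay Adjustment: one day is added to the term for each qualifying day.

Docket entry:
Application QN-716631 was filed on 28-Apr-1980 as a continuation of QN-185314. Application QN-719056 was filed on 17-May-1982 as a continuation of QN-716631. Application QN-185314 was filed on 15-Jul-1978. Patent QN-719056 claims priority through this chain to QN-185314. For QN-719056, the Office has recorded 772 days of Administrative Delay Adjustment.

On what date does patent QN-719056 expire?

Earliest priority filing: 15 July 1978.
Base term: 15 July 1978 + 17 years → 15 July 1995.
Administrative Delay Adjustment: +772 days → 25 August 1997.

1997-08-25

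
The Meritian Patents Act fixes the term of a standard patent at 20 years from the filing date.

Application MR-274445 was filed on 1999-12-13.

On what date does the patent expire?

Filing date + 20 years → 13 December 2019.

2019-12-13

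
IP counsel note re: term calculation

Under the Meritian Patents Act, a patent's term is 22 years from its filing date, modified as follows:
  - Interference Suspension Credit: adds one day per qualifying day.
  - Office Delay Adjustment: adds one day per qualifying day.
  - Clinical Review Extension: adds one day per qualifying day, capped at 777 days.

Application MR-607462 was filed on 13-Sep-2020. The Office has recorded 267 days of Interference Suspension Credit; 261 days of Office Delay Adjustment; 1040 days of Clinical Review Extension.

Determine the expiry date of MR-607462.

Base term: filing date + 22 years → 13 September 2042.
Interference Suspension Credit: +267 days → 7 June 2043.
Office Delay Adjustment: +261 days → 23 February 2044.
Clinical Review Extension: 1040 days claimed exceeds the 777-day cap, so +777 days → 10 April 2046.

2046-04-10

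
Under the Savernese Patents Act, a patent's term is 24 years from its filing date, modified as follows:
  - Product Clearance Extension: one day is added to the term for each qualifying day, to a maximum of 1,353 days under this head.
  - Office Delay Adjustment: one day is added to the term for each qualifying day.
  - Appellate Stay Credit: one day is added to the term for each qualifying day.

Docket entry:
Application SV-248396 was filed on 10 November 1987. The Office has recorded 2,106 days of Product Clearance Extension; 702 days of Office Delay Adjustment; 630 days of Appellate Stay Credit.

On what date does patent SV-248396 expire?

Base term: filing date + 24 years → 10 November 2011.
Product Clearance Extension: 2106 days claimed exceeds the 1353-day cap, so +1353 days → 25 July 2015.
Office Delay Adjustment: +702 days → 26 June 2017.
Appellate Stay Credit: +630 days → 18 March 2019.

March 18, 2019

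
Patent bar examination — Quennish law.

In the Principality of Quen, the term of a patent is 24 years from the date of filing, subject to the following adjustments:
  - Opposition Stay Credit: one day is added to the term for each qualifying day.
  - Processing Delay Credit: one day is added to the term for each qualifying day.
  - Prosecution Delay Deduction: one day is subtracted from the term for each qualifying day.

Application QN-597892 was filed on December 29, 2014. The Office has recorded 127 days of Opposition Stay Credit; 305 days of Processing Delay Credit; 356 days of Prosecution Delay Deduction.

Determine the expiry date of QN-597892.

March 15, 2039

Base term: filing date + 24 years → 29 December 2038.
Opposition Stay Credit: +127 days → 5 May 2039.
Processing Delay Credit: +305 days → 5 March 2040.
Prosecution Delay Deduction: −356 days → 15 March 2039.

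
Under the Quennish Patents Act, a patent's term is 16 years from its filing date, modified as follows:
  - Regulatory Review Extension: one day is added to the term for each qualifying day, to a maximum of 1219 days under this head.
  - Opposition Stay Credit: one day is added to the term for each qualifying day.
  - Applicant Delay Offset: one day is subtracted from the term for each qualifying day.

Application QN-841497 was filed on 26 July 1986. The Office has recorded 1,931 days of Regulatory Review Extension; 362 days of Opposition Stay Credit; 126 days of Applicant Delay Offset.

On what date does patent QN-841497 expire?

Base term: filing date + 16 years → 26 July 2002.
Regulatory Review Extension: 1931 days claimed exceeds the 1219-day cap, so +1219 days → 26 November 2005.
Opposition Stay Credit: +362 days → 23 November 2006.
Applicant Delay Offset: −126 days → 20 July 2006.

2006-07-20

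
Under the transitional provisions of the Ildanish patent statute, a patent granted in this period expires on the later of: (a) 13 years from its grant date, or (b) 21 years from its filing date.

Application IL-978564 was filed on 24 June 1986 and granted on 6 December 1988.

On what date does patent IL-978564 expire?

2007-06-24

(a) grant + 13 years → 6 December 2001.
(b) filing + 21 years → 24 June 2007.
Later of the two: 24 June 2007.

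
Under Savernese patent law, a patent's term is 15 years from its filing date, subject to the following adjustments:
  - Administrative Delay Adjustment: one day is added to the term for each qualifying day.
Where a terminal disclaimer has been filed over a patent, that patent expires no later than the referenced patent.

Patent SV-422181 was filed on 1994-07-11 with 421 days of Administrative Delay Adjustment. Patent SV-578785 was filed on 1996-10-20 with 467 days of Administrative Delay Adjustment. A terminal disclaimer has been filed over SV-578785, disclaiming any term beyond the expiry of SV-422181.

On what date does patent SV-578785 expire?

Natural term of SV-578785:
  Base: filing + 15 years → 20 October 2011.
  Administrative Delay Adjustment: +467 days → 29 January 2013.
Expiry of referenced patent SV-422181:
  Base: filing + 15 years → 11 July 2009.
  Administrative Delay Adjustment: +421 days → 5 September 2010.
Terminal disclaimer: SV-578785 expires on the earlier of 29 January 2013 and 5 September 2010.

September 5, 2010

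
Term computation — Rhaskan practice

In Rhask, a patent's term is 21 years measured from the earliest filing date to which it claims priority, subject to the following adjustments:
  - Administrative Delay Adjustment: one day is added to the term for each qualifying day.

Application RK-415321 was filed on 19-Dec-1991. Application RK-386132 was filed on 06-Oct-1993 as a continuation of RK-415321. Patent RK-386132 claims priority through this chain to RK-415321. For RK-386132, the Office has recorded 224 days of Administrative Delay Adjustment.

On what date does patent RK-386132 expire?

July 31, 2013

Earliest priority filing: 19 December 1991.
Base term: 19 December 1991 + 21 years → 19 December 2012.
Administrative Delay Adjustment: +224 days → 31 July 2013.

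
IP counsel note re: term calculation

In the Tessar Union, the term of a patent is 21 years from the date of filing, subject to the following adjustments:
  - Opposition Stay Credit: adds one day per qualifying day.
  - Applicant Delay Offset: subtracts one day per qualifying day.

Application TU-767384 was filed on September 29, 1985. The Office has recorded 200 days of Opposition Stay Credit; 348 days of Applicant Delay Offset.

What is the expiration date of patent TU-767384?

Base term: filing date + 21 years → 29 September 2006.
Opposition Stay Credit: +200 days → 17 April 2007.
Applicant Delay Offset: −348 days → 4 May 2006.

2006-05-04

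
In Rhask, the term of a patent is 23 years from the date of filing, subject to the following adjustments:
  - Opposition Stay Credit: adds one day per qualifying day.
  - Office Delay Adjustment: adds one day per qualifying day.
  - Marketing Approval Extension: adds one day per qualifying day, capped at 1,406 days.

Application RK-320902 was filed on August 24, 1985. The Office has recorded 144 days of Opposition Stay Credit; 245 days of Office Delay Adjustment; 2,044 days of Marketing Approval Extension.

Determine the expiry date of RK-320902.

July 24, 2013

Base term: filing date + 23 years → 24 August 2008.
Opposition Stay Credit: +144 days → 15 January 2009.
Office Delay Adjustment: +245 days → 17 September 2009.
Marketing Approval Extension: 2044 days claimed exceeds the 1406-day cap, so +1406 days → 24 July 2013.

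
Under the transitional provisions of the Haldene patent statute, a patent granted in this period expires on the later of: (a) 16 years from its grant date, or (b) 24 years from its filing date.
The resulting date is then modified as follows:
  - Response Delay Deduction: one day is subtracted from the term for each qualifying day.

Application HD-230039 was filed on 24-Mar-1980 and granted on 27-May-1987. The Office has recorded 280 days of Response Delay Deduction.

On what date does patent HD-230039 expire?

(a) grant + 16 years → 27 May 2003.
(b) filing + 24 years → 24 March 2004.
Later of the two: 24 March 2004.
Response Delay Deduction: −280 days → 18 June 2003.

2003-06-18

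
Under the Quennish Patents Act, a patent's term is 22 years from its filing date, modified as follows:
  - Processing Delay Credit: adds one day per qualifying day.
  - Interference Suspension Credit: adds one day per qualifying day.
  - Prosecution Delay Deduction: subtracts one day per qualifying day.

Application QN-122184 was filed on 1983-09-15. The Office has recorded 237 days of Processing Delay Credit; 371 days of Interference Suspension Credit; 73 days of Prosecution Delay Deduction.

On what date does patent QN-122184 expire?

March 4, 2007

Base term: filing date + 22 years → 15 September 2005.
Processing Delay Credit: +237 days → 10 May 2006.
Interference Suspension Credit: +371 days → 16 May 2007.
Prosecution Delay Deduction: −73 days → 4 March 2007.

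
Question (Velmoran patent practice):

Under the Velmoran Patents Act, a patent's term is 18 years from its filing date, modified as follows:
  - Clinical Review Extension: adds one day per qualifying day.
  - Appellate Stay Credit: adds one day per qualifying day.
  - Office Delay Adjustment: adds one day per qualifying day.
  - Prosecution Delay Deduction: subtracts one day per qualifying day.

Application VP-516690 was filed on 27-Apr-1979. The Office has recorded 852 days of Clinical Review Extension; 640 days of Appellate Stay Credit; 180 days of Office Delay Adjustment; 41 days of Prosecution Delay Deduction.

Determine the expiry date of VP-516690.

October 14, 2001

Base term: filing date + 18 years → 27 April 1997.
Clinical Review Extension: +852 days → 27 August 1999.
Appellate Stay Credit: +640 days → 28 May 2001.
Office Delay Adjustment: +180 days → 24 November 2001.
Prosecution Delay Deduction: −41 days → 14 October 2001.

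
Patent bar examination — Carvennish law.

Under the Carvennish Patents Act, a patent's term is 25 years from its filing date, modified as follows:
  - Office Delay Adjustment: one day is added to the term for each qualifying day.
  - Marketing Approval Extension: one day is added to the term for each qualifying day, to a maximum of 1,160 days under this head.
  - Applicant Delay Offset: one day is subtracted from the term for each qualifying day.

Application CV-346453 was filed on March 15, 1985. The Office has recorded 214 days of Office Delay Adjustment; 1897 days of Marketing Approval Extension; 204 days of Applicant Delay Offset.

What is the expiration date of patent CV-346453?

Base term: filing date + 25 years → 15 March 2010.
Office Delay Adjustment: +214 days → 15 October 2010.
Marketing Approval Extension: 1897 days claimed exceeds the 1160-day cap, so +1160 days → 18 December 2013.
Applicant Delay Offset: −204 days → 28 May 2013.

May 28, 2013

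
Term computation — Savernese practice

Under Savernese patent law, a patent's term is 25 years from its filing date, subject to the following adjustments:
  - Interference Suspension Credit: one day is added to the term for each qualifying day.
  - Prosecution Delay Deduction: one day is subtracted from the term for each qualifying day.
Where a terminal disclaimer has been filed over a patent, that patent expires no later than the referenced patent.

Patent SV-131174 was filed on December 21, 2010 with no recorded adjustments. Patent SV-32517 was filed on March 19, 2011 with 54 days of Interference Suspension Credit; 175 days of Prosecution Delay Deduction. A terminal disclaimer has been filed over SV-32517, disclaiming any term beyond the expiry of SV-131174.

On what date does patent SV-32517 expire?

Natural term of SV-32517:
  Base: filing + 25 years → 19 March 2036.
  Interference Suspension Credit: +54 days → 12 May 2036.
  Prosecution Delay Deduction: −175 days → 19 November 2035.
Expiry of referenced patent SV-131174:
  Base: filing + 25 years → 21 December 2035.
Terminal disclaimer: SV-32517 expires on the earlier of 19 November 2035 and 21 December 2035.

November 19, 2035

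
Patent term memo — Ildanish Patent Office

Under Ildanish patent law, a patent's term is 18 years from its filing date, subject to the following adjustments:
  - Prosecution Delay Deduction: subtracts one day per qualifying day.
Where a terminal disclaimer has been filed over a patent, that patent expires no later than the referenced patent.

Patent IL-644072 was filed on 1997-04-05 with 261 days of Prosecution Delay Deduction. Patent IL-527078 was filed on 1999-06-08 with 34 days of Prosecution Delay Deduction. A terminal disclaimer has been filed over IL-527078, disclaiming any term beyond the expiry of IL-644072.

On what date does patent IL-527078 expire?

July 18, 2014

Natural term of IL-527078:
  Base: filing + 18 years → 8 June 2017.
  Prosecution Delay Deduction: −34 days → 5 May 2017.
Expiry of referenced patent IL-644072:
  Base: filing + 18 years → 5 April 2015.
  Prosecution Delay Deduction: −261 days → 18 July 2014.
Terminal disclaimer: IL-527078 expires on the earlier of 5 May 2017 and 18 July 2014.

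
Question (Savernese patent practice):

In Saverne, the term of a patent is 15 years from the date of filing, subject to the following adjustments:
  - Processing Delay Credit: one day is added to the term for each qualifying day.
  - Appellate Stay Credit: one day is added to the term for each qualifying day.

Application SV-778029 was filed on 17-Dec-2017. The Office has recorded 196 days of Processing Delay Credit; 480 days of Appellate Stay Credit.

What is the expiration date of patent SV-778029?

2034-10-24

Base term: filing date + 15 years → 17 December 2032.
Processing Delay Credit: +196 days → 1 July 2033.
Appellate Stay Credit: +480 days → 24 October 2034.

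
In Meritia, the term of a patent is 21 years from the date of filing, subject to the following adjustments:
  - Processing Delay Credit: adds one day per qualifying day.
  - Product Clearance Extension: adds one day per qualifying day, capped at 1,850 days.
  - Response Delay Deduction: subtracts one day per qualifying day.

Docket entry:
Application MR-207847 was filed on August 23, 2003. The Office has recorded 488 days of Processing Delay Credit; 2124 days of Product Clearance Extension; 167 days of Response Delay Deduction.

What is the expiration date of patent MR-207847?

Base term: filing date + 21 years → 23 August 2024.
Processing Delay Credit: +488 days → 24 December 2025.
Product Clearance Extension: 2124 days claimed exceeds the 1850-day cap, so +1850 days → 17 January 2031.
Response Delay Deduction: −167 days → 3 August 2030.

2030-08-03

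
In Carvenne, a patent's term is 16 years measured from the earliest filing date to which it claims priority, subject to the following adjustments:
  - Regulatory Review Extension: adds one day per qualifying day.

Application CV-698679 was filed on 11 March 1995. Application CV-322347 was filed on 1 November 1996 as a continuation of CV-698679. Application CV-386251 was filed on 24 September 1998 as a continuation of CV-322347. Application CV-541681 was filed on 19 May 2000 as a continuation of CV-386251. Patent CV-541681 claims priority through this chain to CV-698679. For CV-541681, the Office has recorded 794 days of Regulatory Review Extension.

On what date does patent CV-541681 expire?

May 13, 2013

Earliest priority filing: 11 March 1995.
Base term: 11 March 1995 + 16 years → 11 March 2011.
Regulatory Review Extension: +794 days → 13 May 2013.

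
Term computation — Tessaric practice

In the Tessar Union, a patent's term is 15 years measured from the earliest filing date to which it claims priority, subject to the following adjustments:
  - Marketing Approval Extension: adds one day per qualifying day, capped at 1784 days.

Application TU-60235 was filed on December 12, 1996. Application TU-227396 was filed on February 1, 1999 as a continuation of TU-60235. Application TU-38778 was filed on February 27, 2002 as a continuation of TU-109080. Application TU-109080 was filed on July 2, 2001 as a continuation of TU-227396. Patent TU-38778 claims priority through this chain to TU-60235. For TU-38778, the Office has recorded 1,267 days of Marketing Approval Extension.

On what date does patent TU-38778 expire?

Earliest priority filing: 12 December 1996.
Base term: 12 December 1996 + 15 years → 12 December 2011.
Marketing Approval Extension: 1267 days (within the 1784-day cap) → +1267 days → 1 June 2015.

June 1, 2015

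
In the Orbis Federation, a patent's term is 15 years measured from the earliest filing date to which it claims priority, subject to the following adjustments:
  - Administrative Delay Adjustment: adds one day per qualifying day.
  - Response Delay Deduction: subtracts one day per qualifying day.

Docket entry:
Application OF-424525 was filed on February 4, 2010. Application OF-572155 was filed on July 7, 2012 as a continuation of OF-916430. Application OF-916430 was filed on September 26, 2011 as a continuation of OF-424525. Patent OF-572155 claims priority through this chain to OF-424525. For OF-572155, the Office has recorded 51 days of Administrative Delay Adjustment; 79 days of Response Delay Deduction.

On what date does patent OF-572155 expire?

2025-01-07

Earliest priority filing: 4 February 2010.
Base term: 4 February 2010 + 15 years → 4 February 2025.
Administrative Delay Adjustment: +51 days → 27 March 2025.
Response Delay Deduction: −79 days → 7 January 2025.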